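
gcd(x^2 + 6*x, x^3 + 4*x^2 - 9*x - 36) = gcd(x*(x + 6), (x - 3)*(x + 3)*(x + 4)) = 1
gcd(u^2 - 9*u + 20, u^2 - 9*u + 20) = u^2 - 9*u + 20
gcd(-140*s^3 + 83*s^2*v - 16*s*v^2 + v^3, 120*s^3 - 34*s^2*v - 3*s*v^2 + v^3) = 20*s^2 - 9*s*v + v^2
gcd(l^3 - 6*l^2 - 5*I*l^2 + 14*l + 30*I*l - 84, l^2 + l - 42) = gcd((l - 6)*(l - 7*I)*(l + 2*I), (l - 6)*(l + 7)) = l - 6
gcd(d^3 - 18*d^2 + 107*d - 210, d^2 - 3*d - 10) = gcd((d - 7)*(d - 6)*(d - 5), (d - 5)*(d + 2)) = d - 5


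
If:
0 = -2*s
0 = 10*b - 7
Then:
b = 7/10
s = 0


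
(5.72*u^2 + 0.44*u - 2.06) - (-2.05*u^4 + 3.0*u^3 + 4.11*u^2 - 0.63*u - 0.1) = 2.05*u^4 - 3.0*u^3 + 1.61*u^2 + 1.07*u - 1.96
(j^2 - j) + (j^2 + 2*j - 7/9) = 2*j^2 + j - 7/9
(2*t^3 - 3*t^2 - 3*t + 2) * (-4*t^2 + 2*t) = -8*t^5 + 16*t^4 + 6*t^3 - 14*t^2 + 4*t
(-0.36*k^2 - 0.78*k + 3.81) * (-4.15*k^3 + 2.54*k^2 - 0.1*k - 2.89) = 1.494*k^5 + 2.3226*k^4 - 17.7567*k^3 + 10.7958*k^2 + 1.8732*k - 11.0109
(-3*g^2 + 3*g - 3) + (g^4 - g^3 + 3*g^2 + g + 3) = g^4 - g^3 + 4*g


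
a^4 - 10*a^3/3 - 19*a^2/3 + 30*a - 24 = (a - 3)*(a - 2)*(a - 4/3)*(a + 3)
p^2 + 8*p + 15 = (p + 3)*(p + 5)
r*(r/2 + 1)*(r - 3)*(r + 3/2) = r^4/2 + r^3/4 - 15*r^2/4 - 9*r/2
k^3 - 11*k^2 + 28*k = k*(k - 7)*(k - 4)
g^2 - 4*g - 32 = (g - 8)*(g + 4)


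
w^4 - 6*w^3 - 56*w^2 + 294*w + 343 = (w - 7)^2*(w + 1)*(w + 7)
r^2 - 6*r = r*(r - 6)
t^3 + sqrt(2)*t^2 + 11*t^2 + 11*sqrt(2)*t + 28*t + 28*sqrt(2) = (t + 4)*(t + 7)*(t + sqrt(2))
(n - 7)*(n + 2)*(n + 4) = n^3 - n^2 - 34*n - 56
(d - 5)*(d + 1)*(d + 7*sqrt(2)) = d^3 - 4*d^2 + 7*sqrt(2)*d^2 - 28*sqrt(2)*d - 5*d - 35*sqrt(2)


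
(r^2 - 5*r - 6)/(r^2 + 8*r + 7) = (r - 6)/(r + 7)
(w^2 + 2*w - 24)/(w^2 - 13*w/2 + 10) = 2*(w + 6)/(2*w - 5)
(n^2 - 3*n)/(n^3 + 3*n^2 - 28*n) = (n - 3)/(n^2 + 3*n - 28)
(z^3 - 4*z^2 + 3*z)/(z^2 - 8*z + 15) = z*(z - 1)/(z - 5)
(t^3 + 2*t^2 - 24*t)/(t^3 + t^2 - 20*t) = (t + 6)/(t + 5)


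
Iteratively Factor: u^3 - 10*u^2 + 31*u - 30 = (u - 5)*(u^2 - 5*u + 6) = (u - 5)*(u - 2)*(u - 3)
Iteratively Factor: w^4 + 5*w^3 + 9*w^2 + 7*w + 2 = (w + 1)*(w^3 + 4*w^2 + 5*w + 2) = (w + 1)*(w + 2)*(w^2 + 2*w + 1) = (w + 1)^2*(w + 2)*(w + 1)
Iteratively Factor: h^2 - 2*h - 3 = (h + 1)*(h - 3)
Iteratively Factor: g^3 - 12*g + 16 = (g - 2)*(g^2 + 2*g - 8) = (g - 2)^2*(g + 4)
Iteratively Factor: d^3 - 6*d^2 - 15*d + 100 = (d + 4)*(d^2 - 10*d + 25) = (d - 5)*(d + 4)*(d - 5)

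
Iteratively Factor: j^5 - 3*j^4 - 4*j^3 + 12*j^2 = (j - 3)*(j^4 - 4*j^2) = j*(j - 3)*(j^3 - 4*j) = j^2*(j - 3)*(j^2 - 4) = j^2*(j - 3)*(j - 2)*(j + 2)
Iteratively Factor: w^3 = (w)*(w^2) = w^2*(w)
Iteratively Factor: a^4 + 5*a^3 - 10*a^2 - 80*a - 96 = (a + 2)*(a^3 + 3*a^2 - 16*a - 48) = (a + 2)*(a + 3)*(a^2 - 16) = (a - 4)*(a + 2)*(a + 3)*(a + 4)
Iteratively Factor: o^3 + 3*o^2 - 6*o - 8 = (o + 4)*(o^2 - o - 2) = (o - 2)*(o + 4)*(o + 1)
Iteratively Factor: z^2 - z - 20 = (z - 5)*(z + 4)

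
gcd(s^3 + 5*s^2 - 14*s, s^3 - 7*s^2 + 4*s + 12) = s - 2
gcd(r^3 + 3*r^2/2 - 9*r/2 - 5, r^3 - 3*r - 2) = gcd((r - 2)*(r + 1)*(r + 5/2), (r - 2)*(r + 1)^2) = r^2 - r - 2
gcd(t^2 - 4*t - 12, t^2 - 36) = t - 6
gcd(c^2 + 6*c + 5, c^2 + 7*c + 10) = c + 5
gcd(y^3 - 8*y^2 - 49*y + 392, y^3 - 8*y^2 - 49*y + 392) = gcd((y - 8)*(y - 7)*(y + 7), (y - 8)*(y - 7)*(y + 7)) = y^3 - 8*y^2 - 49*y + 392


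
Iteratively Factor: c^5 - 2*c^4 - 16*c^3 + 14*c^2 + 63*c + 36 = (c - 3)*(c^4 + c^3 - 13*c^2 - 25*c - 12) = (c - 4)*(c - 3)*(c^3 + 5*c^2 + 7*c + 3) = (c - 4)*(c - 3)*(c + 1)*(c^2 + 4*c + 3) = (c - 4)*(c - 3)*(c + 1)^2*(c + 3)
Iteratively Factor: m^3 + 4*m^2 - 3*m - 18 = (m - 2)*(m^2 + 6*m + 9) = (m - 2)*(m + 3)*(m + 3)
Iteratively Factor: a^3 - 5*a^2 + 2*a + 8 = (a - 2)*(a^2 - 3*a - 4) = (a - 2)*(a + 1)*(a - 4)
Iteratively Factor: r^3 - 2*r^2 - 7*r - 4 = (r + 1)*(r^2 - 3*r - 4) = (r - 4)*(r + 1)*(r + 1)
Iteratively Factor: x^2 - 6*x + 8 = (x - 2)*(x - 4)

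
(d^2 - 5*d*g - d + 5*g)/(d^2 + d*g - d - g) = (d - 5*g)/(d + g)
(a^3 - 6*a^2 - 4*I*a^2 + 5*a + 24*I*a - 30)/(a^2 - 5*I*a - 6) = (a^3 + a^2*(-6 - 4*I) + a*(5 + 24*I) - 30)/(a^2 - 5*I*a - 6)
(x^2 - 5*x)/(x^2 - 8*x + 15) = x/(x - 3)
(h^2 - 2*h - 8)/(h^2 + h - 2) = (h - 4)/(h - 1)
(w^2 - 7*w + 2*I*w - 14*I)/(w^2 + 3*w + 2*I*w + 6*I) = (w - 7)/(w + 3)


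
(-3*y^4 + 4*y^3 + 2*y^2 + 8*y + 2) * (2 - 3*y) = 9*y^5 - 18*y^4 + 2*y^3 - 20*y^2 + 10*y + 4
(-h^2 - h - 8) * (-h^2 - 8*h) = h^4 + 9*h^3 + 16*h^2 + 64*h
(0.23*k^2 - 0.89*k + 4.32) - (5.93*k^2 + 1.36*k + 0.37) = -5.7*k^2 - 2.25*k + 3.95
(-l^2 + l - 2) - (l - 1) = -l^2 - 1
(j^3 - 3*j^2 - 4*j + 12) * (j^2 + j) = j^5 - 2*j^4 - 7*j^3 + 8*j^2 + 12*j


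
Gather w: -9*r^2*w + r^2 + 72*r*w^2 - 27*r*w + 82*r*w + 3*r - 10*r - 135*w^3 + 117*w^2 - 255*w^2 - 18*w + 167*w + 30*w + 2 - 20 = r^2 - 7*r - 135*w^3 + w^2*(72*r - 138) + w*(-9*r^2 + 55*r + 179) - 18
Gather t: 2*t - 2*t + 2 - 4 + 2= 0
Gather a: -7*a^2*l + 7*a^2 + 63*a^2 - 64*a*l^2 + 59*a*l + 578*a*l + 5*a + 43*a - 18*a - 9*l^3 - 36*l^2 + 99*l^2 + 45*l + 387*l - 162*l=a^2*(70 - 7*l) + a*(-64*l^2 + 637*l + 30) - 9*l^3 + 63*l^2 + 270*l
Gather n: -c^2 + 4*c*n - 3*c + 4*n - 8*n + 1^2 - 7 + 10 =-c^2 - 3*c + n*(4*c - 4) + 4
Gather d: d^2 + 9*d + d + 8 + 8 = d^2 + 10*d + 16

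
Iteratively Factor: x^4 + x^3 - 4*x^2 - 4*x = (x + 1)*(x^3 - 4*x) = (x + 1)*(x + 2)*(x^2 - 2*x) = x*(x + 1)*(x + 2)*(x - 2)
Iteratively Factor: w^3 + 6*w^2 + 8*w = (w + 4)*(w^2 + 2*w) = w*(w + 4)*(w + 2)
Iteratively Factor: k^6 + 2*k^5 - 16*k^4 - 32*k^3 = (k - 4)*(k^5 + 6*k^4 + 8*k^3) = k*(k - 4)*(k^4 + 6*k^3 + 8*k^2) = k^2*(k - 4)*(k^3 + 6*k^2 + 8*k) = k^2*(k - 4)*(k + 2)*(k^2 + 4*k) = k^2*(k - 4)*(k + 2)*(k + 4)*(k)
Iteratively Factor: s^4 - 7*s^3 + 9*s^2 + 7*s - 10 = (s - 5)*(s^3 - 2*s^2 - s + 2) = (s - 5)*(s - 1)*(s^2 - s - 2) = (s - 5)*(s - 2)*(s - 1)*(s + 1)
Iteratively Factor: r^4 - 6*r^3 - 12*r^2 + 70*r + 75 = (r + 1)*(r^3 - 7*r^2 - 5*r + 75) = (r - 5)*(r + 1)*(r^2 - 2*r - 15) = (r - 5)*(r + 1)*(r + 3)*(r - 5)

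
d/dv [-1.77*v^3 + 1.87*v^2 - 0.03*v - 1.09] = -5.31*v^2 + 3.74*v - 0.03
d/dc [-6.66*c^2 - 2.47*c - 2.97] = -13.32*c - 2.47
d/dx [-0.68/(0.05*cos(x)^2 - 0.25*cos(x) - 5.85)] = (0.17 - 0.068*cos(x))*sin(x)/(-0.05*cos(x)^2 + 0.25*cos(x) + 5.85)^2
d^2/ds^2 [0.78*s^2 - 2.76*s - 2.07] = 1.56000000000000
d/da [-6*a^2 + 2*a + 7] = 2 - 12*a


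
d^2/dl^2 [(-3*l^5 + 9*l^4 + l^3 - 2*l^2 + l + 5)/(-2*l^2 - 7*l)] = 2*(36*l^7 + 300*l^6 + 504*l^5 - 1323*l^4 - 81*l^3 - 60*l^2 - 210*l - 245)/(l^3*(8*l^3 + 84*l^2 + 294*l + 343))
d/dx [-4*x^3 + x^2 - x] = -12*x^2 + 2*x - 1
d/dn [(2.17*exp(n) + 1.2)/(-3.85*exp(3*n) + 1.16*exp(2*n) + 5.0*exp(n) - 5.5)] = (16.709*exp(3*n) + 11.3428*exp(2*n) - 2.784*exp(n) - 17.935)*exp(n)/(14.8225*exp(6*n) - 8.932*exp(5*n) - 37.1544*exp(4*n) + 53.95*exp(3*n) + 12.24*exp(2*n) - 55.0*exp(n) + 30.25)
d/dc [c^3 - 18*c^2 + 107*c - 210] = 3*c^2 - 36*c + 107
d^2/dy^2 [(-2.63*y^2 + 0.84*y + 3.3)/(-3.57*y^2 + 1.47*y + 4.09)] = (-5.6843418860808e-14*y^4 + 6.192522*y^3 - 21.940506*y^2 + 30.317868*y - 12.54005)/(45.499293*y^6 - 56.205009*y^5 - 133.236684*y^4 + 125.606943*y^3 + 152.643708*y^2 - 73.770921*y - 68.417929)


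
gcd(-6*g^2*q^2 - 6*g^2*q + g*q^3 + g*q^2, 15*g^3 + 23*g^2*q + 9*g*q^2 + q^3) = 1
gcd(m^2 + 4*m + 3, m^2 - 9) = m + 3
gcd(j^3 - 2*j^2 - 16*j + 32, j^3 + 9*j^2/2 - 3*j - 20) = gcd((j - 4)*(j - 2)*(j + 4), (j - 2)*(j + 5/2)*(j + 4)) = j^2 + 2*j - 8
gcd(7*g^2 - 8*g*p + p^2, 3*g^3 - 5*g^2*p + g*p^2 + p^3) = -g + p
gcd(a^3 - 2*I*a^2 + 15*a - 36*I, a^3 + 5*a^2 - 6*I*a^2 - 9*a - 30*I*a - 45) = a^2 - 6*I*a - 9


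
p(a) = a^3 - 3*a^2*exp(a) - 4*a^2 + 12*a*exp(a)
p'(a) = -3*a^2*exp(a) + 3*a^2 + 6*a*exp(a) - 8*a + 12*exp(a)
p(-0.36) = -3.85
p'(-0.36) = 9.86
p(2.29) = 107.04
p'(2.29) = 96.24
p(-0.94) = -9.81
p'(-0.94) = 11.62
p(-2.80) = -56.79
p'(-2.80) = 44.20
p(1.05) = 23.30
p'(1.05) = 37.75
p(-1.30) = -14.59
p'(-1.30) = 15.23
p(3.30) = 180.27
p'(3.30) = -17.32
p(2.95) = 168.40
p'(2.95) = 71.15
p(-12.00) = -2304.00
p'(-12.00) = 528.00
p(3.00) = 171.77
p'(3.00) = 63.26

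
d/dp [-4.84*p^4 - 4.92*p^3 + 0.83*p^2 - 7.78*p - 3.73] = -19.36*p^3 - 14.76*p^2 + 1.66*p - 7.78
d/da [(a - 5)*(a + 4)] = 2*a - 1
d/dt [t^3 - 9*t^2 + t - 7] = 3*t^2 - 18*t + 1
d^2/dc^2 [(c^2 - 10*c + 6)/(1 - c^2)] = 2*(10*c^3 - 21*c^2 + 30*c - 7)/(c^6 - 3*c^4 + 3*c^2 - 1)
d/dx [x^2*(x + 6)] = 3*x*(x + 4)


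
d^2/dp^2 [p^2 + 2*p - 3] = 2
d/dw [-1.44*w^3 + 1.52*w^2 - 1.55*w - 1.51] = -4.32*w^2 + 3.04*w - 1.55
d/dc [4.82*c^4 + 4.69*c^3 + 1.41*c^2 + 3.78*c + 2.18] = 19.28*c^3 + 14.07*c^2 + 2.82*c + 3.78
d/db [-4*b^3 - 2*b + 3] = -12*b^2 - 2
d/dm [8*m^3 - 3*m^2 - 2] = 6*m*(4*m - 1)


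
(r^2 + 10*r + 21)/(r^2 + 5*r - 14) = (r + 3)/(r - 2)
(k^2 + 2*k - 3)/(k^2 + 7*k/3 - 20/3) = 3*(k^2 + 2*k - 3)/(3*k^2 + 7*k - 20)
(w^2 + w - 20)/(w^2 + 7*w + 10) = (w - 4)/(w + 2)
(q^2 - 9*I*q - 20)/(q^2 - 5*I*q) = (q - 4*I)/q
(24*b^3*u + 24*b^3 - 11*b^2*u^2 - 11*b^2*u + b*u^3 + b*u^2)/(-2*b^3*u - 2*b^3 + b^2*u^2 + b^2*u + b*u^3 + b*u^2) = (24*b^2 - 11*b*u + u^2)/(-2*b^2 + b*u + u^2)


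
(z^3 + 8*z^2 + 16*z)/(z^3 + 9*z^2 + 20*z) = (z + 4)/(z + 5)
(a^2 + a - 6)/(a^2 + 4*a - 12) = (a + 3)/(a + 6)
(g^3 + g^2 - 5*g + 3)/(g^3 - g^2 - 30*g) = (-g^3 - g^2 + 5*g - 3)/(g*(-g^2 + g + 30))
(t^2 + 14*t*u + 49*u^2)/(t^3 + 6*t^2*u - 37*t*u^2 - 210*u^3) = (t + 7*u)/(t^2 - t*u - 30*u^2)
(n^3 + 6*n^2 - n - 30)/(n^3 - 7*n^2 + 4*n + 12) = (n^2 + 8*n + 15)/(n^2 - 5*n - 6)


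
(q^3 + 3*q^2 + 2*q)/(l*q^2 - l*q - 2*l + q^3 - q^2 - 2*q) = q*(q + 2)/(l*q - 2*l + q^2 - 2*q)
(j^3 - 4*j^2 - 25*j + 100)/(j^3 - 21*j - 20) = (j^2 + j - 20)/(j^2 + 5*j + 4)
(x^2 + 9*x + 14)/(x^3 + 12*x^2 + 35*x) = (x + 2)/(x*(x + 5))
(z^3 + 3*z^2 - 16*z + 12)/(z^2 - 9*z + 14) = (z^2 + 5*z - 6)/(z - 7)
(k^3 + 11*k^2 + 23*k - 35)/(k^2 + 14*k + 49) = (k^2 + 4*k - 5)/(k + 7)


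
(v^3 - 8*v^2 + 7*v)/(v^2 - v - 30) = v*(-v^2 + 8*v - 7)/(-v^2 + v + 30)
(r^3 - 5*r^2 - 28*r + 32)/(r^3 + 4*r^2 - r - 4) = (r - 8)/(r + 1)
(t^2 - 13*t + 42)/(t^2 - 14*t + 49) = (t - 6)/(t - 7)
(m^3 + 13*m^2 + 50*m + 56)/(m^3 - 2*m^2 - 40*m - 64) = (m + 7)/(m - 8)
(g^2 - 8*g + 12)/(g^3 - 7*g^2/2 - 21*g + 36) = 2*(g - 2)/(2*g^2 + 5*g - 12)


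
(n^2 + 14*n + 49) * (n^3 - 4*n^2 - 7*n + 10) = n^5 + 10*n^4 - 14*n^3 - 284*n^2 - 203*n + 490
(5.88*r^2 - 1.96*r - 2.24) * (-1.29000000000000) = -7.5852*r^2 + 2.5284*r + 2.8896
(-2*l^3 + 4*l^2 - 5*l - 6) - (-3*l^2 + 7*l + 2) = -2*l^3 + 7*l^2 - 12*l - 8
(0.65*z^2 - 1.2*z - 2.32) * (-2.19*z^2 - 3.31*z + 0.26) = -1.4235*z^4 + 0.4765*z^3 + 9.2218*z^2 + 7.3672*z - 0.6032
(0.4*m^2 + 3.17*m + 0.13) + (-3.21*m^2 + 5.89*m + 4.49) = -2.81*m^2 + 9.06*m + 4.62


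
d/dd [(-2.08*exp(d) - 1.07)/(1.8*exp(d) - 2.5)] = 7.126*exp(d)/(1.8*exp(d) - 2.5)^2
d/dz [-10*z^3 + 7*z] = 7 - 30*z^2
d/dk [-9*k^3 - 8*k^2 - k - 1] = -27*k^2 - 16*k - 1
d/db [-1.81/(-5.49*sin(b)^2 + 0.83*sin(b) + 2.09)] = (1.5023 - 19.8738*sin(b))*cos(b)/(-5.49*sin(b)^2 + 0.83*sin(b) + 2.09)^2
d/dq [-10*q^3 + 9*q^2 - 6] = 6*q*(3 - 5*q)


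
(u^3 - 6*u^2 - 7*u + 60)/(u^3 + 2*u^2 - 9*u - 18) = (u^2 - 9*u + 20)/(u^2 - u - 6)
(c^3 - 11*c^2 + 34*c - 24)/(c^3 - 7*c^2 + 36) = (c^2 - 5*c + 4)/(c^2 - c - 6)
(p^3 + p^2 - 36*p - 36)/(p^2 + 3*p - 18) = (p^2 - 5*p - 6)/(p - 3)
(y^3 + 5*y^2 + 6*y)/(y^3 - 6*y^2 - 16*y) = (y + 3)/(y - 8)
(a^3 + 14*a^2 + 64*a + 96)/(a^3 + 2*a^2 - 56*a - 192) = (a + 4)/(a - 8)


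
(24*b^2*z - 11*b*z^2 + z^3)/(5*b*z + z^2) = (24*b^2 - 11*b*z + z^2)/(5*b + z)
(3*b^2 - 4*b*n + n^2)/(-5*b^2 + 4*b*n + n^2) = (-3*b + n)/(5*b + n)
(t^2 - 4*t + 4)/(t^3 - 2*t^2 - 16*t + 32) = (t - 2)/(t^2 - 16)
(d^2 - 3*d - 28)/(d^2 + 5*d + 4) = (d - 7)/(d + 1)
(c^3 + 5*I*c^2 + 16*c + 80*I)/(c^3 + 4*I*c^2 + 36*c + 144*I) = (c^2 + I*c + 20)/(c^2 + 36)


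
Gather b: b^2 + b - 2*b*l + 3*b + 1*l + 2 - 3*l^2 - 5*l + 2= b^2 + b*(4 - 2*l) - 3*l^2 - 4*l + 4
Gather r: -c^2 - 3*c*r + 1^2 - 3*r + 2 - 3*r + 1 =-c^2 + r*(-3*c - 6) + 4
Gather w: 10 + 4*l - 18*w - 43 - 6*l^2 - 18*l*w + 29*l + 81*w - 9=-6*l^2 + 33*l + w*(63 - 18*l) - 42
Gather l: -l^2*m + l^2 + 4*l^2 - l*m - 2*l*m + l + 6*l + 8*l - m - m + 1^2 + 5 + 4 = l^2*(5 - m) + l*(15 - 3*m) - 2*m + 10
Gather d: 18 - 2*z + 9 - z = 27 - 3*z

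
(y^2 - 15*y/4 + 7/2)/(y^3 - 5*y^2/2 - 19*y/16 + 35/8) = 4/(4*y + 5)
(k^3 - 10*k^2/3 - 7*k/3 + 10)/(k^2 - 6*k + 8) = (k^2 - 4*k/3 - 5)/(k - 4)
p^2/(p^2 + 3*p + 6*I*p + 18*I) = p^2/(p^2 + p*(3 + 6*I) + 18*I)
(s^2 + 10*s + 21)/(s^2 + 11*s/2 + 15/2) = 2*(s + 7)/(2*s + 5)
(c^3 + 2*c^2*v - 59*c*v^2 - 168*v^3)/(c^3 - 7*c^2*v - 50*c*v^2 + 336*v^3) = (-c - 3*v)/(-c + 6*v)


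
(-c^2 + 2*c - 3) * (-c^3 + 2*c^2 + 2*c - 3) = c^5 - 4*c^4 + 5*c^3 + c^2 - 12*c + 9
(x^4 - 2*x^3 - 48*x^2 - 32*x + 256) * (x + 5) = x^5 + 3*x^4 - 58*x^3 - 272*x^2 + 96*x + 1280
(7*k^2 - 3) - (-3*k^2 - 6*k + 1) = 10*k^2 + 6*k - 4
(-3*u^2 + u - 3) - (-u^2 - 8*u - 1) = -2*u^2 + 9*u - 2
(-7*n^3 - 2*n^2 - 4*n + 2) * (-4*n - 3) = 28*n^4 + 29*n^3 + 22*n^2 + 4*n - 6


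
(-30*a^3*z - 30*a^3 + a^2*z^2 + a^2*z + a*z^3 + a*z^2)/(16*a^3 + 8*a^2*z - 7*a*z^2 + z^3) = a*(-30*a^2*z - 30*a^2 + a*z^2 + a*z + z^3 + z^2)/(16*a^3 + 8*a^2*z - 7*a*z^2 + z^3)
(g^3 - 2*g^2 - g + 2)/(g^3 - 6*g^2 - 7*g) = (g^2 - 3*g + 2)/(g*(g - 7))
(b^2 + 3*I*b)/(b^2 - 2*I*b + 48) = b*(b + 3*I)/(b^2 - 2*I*b + 48)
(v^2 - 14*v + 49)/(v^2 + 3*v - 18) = (v^2 - 14*v + 49)/(v^2 + 3*v - 18)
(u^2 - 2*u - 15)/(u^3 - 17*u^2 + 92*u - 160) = (u + 3)/(u^2 - 12*u + 32)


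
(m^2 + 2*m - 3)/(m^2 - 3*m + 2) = (m + 3)/(m - 2)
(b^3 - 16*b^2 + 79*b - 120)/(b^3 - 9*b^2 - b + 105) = (b^2 - 11*b + 24)/(b^2 - 4*b - 21)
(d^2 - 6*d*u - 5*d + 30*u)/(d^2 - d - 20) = (d - 6*u)/(d + 4)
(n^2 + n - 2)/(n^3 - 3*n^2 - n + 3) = (n + 2)/(n^2 - 2*n - 3)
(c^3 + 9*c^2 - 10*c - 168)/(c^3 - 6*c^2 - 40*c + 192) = (c + 7)/(c - 8)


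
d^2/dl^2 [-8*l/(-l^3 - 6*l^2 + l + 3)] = 16*(l*(3*l^2 + 12*l - 1)^2 + (-3*l^2 - 3*l*(l + 2) - 12*l + 1)*(l^3 + 6*l^2 - l - 3))/(l^3 + 6*l^2 - l - 3)^3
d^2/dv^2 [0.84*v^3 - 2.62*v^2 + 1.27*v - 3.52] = 5.04*v - 5.24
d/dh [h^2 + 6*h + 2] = 2*h + 6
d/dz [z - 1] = 1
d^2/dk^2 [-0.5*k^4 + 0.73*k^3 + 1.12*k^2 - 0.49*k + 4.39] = -6.0*k^2 + 4.38*k + 2.24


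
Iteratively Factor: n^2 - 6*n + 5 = (n - 1)*(n - 5)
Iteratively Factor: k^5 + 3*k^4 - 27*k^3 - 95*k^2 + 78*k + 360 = (k - 2)*(k^4 + 5*k^3 - 17*k^2 - 129*k - 180) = (k - 2)*(k + 3)*(k^3 + 2*k^2 - 23*k - 60) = (k - 2)*(k + 3)^2*(k^2 - k - 20) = (k - 2)*(k + 3)^2*(k + 4)*(k - 5)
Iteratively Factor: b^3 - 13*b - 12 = (b + 1)*(b^2 - b - 12) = (b - 4)*(b + 1)*(b + 3)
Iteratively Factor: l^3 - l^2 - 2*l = (l + 1)*(l^2 - 2*l) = l*(l + 1)*(l - 2)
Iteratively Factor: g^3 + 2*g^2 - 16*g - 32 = (g + 4)*(g^2 - 2*g - 8) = (g + 2)*(g + 4)*(g - 4)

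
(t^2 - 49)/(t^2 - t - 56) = (t - 7)/(t - 8)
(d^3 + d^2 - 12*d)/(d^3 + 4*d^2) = (d - 3)/d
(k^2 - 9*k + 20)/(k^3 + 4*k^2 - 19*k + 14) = (k^2 - 9*k + 20)/(k^3 + 4*k^2 - 19*k + 14)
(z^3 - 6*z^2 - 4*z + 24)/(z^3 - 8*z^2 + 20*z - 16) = (z^2 - 4*z - 12)/(z^2 - 6*z + 8)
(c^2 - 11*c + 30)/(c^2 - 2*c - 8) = (-c^2 + 11*c - 30)/(-c^2 + 2*c + 8)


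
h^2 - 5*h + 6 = (h - 3)*(h - 2)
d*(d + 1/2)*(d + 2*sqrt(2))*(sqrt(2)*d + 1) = sqrt(2)*d^4 + sqrt(2)*d^3/2 + 5*d^3 + 5*d^2/2 + 2*sqrt(2)*d^2 + sqrt(2)*d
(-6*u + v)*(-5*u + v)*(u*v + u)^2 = 30*u^4*v^2 + 60*u^4*v + 30*u^4 - 11*u^3*v^3 - 22*u^3*v^2 - 11*u^3*v + u^2*v^4 + 2*u^2*v^3 + u^2*v^2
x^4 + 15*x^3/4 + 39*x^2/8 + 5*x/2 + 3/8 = (x + 1/4)*(x + 1)^2*(x + 3/2)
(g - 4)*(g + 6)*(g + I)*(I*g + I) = I*g^4 - g^3 + 3*I*g^3 - 3*g^2 - 22*I*g^2 + 22*g - 24*I*g + 24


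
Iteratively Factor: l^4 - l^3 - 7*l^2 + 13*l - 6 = (l - 2)*(l^3 + l^2 - 5*l + 3) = (l - 2)*(l + 3)*(l^2 - 2*l + 1) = (l - 2)*(l - 1)*(l + 3)*(l - 1)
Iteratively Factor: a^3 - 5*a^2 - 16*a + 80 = (a - 5)*(a^2 - 16) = (a - 5)*(a + 4)*(a - 4)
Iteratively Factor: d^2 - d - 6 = (d + 2)*(d - 3)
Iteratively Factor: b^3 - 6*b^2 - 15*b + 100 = (b - 5)*(b^2 - b - 20) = (b - 5)^2*(b + 4)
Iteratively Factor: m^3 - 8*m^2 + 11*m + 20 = (m - 4)*(m^2 - 4*m - 5) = (m - 4)*(m + 1)*(m - 5)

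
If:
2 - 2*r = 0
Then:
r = 1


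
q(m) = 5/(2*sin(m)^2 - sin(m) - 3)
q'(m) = 5*(-4*sin(m)*cos(m) + cos(m))/(2*sin(m)^2 - sin(m) - 3)^2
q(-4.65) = -2.49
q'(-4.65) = 0.23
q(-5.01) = -2.35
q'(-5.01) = -0.91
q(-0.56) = -2.63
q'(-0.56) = 3.65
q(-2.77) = -2.11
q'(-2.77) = -2.03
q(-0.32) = -2.01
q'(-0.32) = 1.73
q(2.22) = -1.98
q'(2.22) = 1.03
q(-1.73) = -79.48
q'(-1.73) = -991.26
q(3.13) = -1.66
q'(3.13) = -0.53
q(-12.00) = -1.69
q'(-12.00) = -0.55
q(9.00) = -1.63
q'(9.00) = 0.31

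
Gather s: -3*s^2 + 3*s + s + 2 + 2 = -3*s^2 + 4*s + 4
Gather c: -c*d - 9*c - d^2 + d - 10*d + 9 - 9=c*(-d - 9) - d^2 - 9*d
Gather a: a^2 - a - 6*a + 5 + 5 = a^2 - 7*a + 10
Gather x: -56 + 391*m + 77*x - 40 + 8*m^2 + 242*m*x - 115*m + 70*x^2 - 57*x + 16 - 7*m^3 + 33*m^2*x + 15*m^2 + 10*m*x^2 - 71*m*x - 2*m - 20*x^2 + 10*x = -7*m^3 + 23*m^2 + 274*m + x^2*(10*m + 50) + x*(33*m^2 + 171*m + 30) - 80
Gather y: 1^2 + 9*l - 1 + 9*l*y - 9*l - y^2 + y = -y^2 + y*(9*l + 1)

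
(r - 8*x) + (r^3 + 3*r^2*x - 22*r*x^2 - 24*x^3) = r^3 + 3*r^2*x - 22*r*x^2 + r - 24*x^3 - 8*x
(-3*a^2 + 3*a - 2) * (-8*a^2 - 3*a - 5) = 24*a^4 - 15*a^3 + 22*a^2 - 9*a + 10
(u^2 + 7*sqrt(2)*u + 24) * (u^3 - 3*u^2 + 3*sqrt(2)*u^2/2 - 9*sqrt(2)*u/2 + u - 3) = u^5 - 3*u^4 + 17*sqrt(2)*u^4/2 - 51*sqrt(2)*u^3/2 + 46*u^3 - 138*u^2 + 43*sqrt(2)*u^2 - 129*sqrt(2)*u + 24*u - 72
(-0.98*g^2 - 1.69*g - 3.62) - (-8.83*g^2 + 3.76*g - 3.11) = 7.85*g^2 - 5.45*g - 0.51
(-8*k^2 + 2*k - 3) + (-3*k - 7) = -8*k^2 - k - 10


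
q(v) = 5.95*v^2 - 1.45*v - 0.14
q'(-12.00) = -144.25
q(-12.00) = 874.06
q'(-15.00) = -179.95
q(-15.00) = 1360.36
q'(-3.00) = -37.15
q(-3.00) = 57.76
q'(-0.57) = -8.23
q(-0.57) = 2.62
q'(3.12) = 35.68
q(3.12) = 53.26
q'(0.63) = 6.05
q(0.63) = 1.31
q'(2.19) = 24.61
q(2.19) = 25.22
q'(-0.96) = -12.87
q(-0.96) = 6.74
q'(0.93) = 9.62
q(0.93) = 3.66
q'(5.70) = 66.38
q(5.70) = 184.91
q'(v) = 11.9*v - 1.45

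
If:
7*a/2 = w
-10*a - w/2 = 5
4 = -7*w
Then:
No Solution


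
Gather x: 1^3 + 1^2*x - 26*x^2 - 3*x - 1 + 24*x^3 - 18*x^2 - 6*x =24*x^3 - 44*x^2 - 8*x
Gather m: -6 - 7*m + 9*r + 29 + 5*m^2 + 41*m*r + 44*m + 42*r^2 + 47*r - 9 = 5*m^2 + m*(41*r + 37) + 42*r^2 + 56*r + 14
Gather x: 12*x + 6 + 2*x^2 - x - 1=2*x^2 + 11*x + 5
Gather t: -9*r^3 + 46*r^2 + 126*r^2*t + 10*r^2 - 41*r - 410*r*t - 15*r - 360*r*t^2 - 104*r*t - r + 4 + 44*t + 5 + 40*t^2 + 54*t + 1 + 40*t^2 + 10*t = -9*r^3 + 56*r^2 - 57*r + t^2*(80 - 360*r) + t*(126*r^2 - 514*r + 108) + 10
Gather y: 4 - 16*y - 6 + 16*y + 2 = 0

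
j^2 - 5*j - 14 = (j - 7)*(j + 2)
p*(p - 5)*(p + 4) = p^3 - p^2 - 20*p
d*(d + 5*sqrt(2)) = d^2 + 5*sqrt(2)*d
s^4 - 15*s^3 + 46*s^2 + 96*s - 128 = (s - 8)^2*(s - 1)*(s + 2)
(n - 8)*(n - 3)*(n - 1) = n^3 - 12*n^2 + 35*n - 24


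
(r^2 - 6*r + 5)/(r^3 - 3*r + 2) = (r - 5)/(r^2 + r - 2)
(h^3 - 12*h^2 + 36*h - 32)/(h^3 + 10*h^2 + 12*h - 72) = (h^2 - 10*h + 16)/(h^2 + 12*h + 36)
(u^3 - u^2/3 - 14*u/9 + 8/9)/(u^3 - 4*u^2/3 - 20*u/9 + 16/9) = (u - 1)/(u - 2)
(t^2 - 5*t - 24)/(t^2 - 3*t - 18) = (t - 8)/(t - 6)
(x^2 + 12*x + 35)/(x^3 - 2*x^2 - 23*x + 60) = (x + 7)/(x^2 - 7*x + 12)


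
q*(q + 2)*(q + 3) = q^3 + 5*q^2 + 6*q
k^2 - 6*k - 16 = (k - 8)*(k + 2)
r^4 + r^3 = r^3*(r + 1)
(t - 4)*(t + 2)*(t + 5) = t^3 + 3*t^2 - 18*t - 40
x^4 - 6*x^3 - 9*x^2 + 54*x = x*(x - 6)*(x - 3)*(x + 3)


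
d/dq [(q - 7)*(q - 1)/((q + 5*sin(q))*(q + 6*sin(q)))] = (-(q - 7)*(q - 1)*(q + 5*sin(q))*(6*cos(q) + 1) - (q - 7)*(q - 1)*(q + 6*sin(q))*(5*cos(q) + 1) + (q + 5*sin(q))*(q + 6*sin(q))*(2*q - 8))/((q + 5*sin(q))^2*(q + 6*sin(q))^2)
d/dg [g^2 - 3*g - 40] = 2*g - 3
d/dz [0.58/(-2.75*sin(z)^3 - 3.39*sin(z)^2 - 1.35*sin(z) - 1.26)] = (4.785*sin(z)^2 + 3.9324*sin(z) + 0.783)*cos(z)/(2.75*sin(z)^3 + 3.39*sin(z)^2 + 1.35*sin(z) + 1.26)^2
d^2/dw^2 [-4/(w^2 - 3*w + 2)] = 8*(w^2 - 3*w - (2*w - 3)^2 + 2)/(w^2 - 3*w + 2)^3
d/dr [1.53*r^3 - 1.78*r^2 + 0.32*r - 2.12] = 4.59*r^2 - 3.56*r + 0.32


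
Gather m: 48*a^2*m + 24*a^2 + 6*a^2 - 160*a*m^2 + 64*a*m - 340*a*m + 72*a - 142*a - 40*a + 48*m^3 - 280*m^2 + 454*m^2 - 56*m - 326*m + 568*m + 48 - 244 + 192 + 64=30*a^2 - 110*a + 48*m^3 + m^2*(174 - 160*a) + m*(48*a^2 - 276*a + 186) + 60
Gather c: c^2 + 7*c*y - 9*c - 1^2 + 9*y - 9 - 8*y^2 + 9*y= c^2 + c*(7*y - 9) - 8*y^2 + 18*y - 10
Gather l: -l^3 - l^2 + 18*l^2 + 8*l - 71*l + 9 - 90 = -l^3 + 17*l^2 - 63*l - 81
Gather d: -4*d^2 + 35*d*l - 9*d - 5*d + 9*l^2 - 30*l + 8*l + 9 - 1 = -4*d^2 + d*(35*l - 14) + 9*l^2 - 22*l + 8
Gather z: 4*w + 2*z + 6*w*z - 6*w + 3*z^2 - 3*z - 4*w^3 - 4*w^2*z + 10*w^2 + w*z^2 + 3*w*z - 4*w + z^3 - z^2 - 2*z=-4*w^3 + 10*w^2 - 6*w + z^3 + z^2*(w + 2) + z*(-4*w^2 + 9*w - 3)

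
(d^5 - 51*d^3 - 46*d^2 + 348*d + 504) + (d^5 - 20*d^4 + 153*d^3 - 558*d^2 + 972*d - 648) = 2*d^5 - 20*d^4 + 102*d^3 - 604*d^2 + 1320*d - 144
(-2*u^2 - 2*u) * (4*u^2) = -8*u^4 - 8*u^3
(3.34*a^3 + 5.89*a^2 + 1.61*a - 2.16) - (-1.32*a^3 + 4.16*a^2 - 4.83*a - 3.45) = 4.66*a^3 + 1.73*a^2 + 6.44*a + 1.29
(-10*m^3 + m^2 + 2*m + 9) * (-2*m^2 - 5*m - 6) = 20*m^5 + 48*m^4 + 51*m^3 - 34*m^2 - 57*m - 54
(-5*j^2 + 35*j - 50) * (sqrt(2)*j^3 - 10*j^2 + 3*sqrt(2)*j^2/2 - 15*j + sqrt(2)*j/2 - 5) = -5*sqrt(2)*j^5 + 55*sqrt(2)*j^4/2 + 50*j^4 - 275*j^3 - 115*sqrt(2)*j^2/2 - 25*sqrt(2)*j + 575*j + 250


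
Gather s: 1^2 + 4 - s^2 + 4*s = -s^2 + 4*s + 5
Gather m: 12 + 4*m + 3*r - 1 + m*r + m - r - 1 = m*(r + 5) + 2*r + 10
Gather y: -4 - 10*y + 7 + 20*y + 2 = 10*y + 5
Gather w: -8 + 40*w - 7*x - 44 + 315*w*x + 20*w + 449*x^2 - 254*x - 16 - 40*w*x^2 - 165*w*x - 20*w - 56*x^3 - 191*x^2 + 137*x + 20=w*(-40*x^2 + 150*x + 40) - 56*x^3 + 258*x^2 - 124*x - 48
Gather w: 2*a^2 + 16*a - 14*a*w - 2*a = 2*a^2 - 14*a*w + 14*a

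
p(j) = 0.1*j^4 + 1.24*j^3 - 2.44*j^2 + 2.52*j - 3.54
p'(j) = 0.4*j^3 + 3.72*j^2 - 4.88*j + 2.52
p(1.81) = 1.45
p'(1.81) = 8.25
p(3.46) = 41.66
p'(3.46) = 46.74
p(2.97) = 22.69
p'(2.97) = 31.32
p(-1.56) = -17.52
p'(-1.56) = 17.67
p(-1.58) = -17.88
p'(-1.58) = 17.94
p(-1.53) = -17.00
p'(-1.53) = 17.26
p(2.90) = 20.56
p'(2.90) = 29.41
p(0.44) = -2.79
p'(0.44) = 1.13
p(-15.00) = 287.16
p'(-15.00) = -437.28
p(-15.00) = 287.16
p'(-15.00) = -437.28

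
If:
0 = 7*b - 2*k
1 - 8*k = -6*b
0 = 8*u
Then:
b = 1/22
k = 7/44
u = 0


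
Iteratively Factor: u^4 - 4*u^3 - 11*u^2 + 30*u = (u - 5)*(u^3 + u^2 - 6*u) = (u - 5)*(u + 3)*(u^2 - 2*u) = u*(u - 5)*(u + 3)*(u - 2)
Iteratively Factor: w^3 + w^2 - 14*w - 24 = (w - 4)*(w^2 + 5*w + 6) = (w - 4)*(w + 3)*(w + 2)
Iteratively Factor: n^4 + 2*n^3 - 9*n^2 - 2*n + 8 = (n + 1)*(n^3 + n^2 - 10*n + 8) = (n - 1)*(n + 1)*(n^2 + 2*n - 8) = (n - 2)*(n - 1)*(n + 1)*(n + 4)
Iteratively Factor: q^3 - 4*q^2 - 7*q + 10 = (q - 1)*(q^2 - 3*q - 10) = (q - 5)*(q - 1)*(q + 2)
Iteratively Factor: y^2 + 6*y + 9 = (y + 3)*(y + 3)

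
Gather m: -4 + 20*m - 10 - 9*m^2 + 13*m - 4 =-9*m^2 + 33*m - 18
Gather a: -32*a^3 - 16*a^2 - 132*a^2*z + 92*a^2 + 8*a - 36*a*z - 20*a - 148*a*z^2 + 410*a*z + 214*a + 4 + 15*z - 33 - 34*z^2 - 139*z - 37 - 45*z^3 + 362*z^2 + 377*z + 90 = -32*a^3 + a^2*(76 - 132*z) + a*(-148*z^2 + 374*z + 202) - 45*z^3 + 328*z^2 + 253*z + 24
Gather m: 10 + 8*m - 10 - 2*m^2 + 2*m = -2*m^2 + 10*m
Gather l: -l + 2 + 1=3 - l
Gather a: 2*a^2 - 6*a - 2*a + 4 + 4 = 2*a^2 - 8*a + 8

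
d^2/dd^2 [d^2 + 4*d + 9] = 2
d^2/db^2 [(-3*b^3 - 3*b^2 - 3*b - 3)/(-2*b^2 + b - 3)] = 6*(b^3 - 15*b^2 + 3*b + 7)/(8*b^6 - 12*b^5 + 42*b^4 - 37*b^3 + 63*b^2 - 27*b + 27)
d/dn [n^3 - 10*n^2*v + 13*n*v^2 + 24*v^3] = 3*n^2 - 20*n*v + 13*v^2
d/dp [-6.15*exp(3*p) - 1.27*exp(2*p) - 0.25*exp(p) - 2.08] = (-18.45*exp(2*p) - 2.54*exp(p) - 0.25)*exp(p)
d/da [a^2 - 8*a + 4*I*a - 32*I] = 2*a - 8 + 4*I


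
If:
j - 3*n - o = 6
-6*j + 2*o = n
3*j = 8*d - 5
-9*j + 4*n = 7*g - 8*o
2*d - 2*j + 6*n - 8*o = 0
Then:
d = 439/739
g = -10771/5173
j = -61/739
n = -1232/739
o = -799/739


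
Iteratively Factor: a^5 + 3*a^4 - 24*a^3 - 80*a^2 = (a)*(a^4 + 3*a^3 - 24*a^2 - 80*a) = a*(a + 4)*(a^3 - a^2 - 20*a) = a*(a + 4)^2*(a^2 - 5*a) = a^2*(a + 4)^2*(a - 5)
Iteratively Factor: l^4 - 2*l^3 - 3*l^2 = (l)*(l^3 - 2*l^2 - 3*l) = l^2*(l^2 - 2*l - 3) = l^2*(l - 3)*(l + 1)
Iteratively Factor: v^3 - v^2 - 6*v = (v + 2)*(v^2 - 3*v) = (v - 3)*(v + 2)*(v)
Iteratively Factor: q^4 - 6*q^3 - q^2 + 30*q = (q + 2)*(q^3 - 8*q^2 + 15*q) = q*(q + 2)*(q^2 - 8*q + 15) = q*(q - 5)*(q + 2)*(q - 3)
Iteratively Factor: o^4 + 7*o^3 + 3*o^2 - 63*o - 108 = (o - 3)*(o^3 + 10*o^2 + 33*o + 36) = (o - 3)*(o + 3)*(o^2 + 7*o + 12) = (o - 3)*(o + 3)*(o + 4)*(o + 3)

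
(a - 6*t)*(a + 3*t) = a^2 - 3*a*t - 18*t^2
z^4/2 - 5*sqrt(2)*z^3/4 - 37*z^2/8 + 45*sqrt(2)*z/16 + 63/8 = (z/2 + sqrt(2)/2)*(z - 3/2)*(z + 3/2)*(z - 7*sqrt(2)/2)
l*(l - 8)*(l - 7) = l^3 - 15*l^2 + 56*l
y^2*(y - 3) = y^3 - 3*y^2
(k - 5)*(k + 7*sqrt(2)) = k^2 - 5*k + 7*sqrt(2)*k - 35*sqrt(2)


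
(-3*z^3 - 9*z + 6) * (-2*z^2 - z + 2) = 6*z^5 + 3*z^4 + 12*z^3 - 3*z^2 - 24*z + 12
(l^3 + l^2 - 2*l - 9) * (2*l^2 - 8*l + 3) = 2*l^5 - 6*l^4 - 9*l^3 + l^2 + 66*l - 27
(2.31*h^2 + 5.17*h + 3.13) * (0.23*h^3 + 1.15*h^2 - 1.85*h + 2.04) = 0.5313*h^5 + 3.8456*h^4 + 2.3919*h^3 - 1.2526*h^2 + 4.7563*h + 6.3852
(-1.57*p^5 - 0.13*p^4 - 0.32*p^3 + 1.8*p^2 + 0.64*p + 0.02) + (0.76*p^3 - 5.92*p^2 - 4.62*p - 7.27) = -1.57*p^5 - 0.13*p^4 + 0.44*p^3 - 4.12*p^2 - 3.98*p - 7.25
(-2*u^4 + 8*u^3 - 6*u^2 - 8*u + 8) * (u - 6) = -2*u^5 + 20*u^4 - 54*u^3 + 28*u^2 + 56*u - 48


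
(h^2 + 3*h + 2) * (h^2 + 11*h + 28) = h^4 + 14*h^3 + 63*h^2 + 106*h + 56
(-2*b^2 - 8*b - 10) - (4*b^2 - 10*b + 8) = -6*b^2 + 2*b - 18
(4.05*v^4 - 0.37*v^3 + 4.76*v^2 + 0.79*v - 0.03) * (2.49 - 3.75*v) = -15.1875*v^5 + 11.472*v^4 - 18.7713*v^3 + 8.8899*v^2 + 2.0796*v - 0.0747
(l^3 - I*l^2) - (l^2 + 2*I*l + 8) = l^3 - l^2 - I*l^2 - 2*I*l - 8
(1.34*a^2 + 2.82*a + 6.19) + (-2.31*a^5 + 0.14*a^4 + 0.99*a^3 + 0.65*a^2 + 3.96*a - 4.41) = -2.31*a^5 + 0.14*a^4 + 0.99*a^3 + 1.99*a^2 + 6.78*a + 1.78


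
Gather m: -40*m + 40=40 - 40*m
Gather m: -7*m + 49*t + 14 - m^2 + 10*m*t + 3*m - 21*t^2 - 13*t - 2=-m^2 + m*(10*t - 4) - 21*t^2 + 36*t + 12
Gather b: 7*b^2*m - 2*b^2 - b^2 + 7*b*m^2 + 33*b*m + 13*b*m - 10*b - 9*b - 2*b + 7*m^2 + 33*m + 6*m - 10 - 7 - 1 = b^2*(7*m - 3) + b*(7*m^2 + 46*m - 21) + 7*m^2 + 39*m - 18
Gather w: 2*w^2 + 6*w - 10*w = 2*w^2 - 4*w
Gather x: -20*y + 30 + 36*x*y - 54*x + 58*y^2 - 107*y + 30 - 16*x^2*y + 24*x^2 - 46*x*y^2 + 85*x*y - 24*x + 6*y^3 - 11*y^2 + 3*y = x^2*(24 - 16*y) + x*(-46*y^2 + 121*y - 78) + 6*y^3 + 47*y^2 - 124*y + 60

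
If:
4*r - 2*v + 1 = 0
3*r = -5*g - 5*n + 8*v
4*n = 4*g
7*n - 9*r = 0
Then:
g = -36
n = -36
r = -28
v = -111/2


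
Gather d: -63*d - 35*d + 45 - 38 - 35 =-98*d - 28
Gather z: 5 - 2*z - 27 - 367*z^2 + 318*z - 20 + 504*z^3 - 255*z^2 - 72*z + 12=504*z^3 - 622*z^2 + 244*z - 30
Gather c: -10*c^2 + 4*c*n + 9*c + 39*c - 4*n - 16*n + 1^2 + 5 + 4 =-10*c^2 + c*(4*n + 48) - 20*n + 10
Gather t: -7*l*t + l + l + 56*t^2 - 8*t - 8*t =2*l + 56*t^2 + t*(-7*l - 16)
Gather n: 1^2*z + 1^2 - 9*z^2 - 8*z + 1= -9*z^2 - 7*z + 2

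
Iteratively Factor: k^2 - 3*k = (k - 3)*(k)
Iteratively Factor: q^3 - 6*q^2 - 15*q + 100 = (q - 5)*(q^2 - q - 20) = (q - 5)*(q + 4)*(q - 5)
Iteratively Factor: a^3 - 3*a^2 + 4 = (a - 2)*(a^2 - a - 2) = (a - 2)^2*(a + 1)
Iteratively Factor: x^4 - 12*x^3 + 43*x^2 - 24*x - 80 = (x - 5)*(x^3 - 7*x^2 + 8*x + 16) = (x - 5)*(x - 4)*(x^2 - 3*x - 4) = (x - 5)*(x - 4)^2*(x + 1)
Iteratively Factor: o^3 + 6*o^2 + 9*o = (o + 3)*(o^2 + 3*o) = o*(o + 3)*(o + 3)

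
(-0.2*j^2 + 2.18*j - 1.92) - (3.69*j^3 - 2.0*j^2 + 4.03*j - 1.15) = -3.69*j^3 + 1.8*j^2 - 1.85*j - 0.77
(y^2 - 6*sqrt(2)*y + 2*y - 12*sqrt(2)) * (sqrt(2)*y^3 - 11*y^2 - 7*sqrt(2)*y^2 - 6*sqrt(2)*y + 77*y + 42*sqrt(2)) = sqrt(2)*y^5 - 23*y^4 - 5*sqrt(2)*y^4 + 46*sqrt(2)*y^3 + 115*y^3 - 300*sqrt(2)*y^2 + 394*y^2 - 840*sqrt(2)*y - 360*y - 1008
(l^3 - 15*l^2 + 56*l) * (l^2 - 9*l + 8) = l^5 - 24*l^4 + 199*l^3 - 624*l^2 + 448*l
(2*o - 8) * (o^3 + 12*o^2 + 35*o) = 2*o^4 + 16*o^3 - 26*o^2 - 280*o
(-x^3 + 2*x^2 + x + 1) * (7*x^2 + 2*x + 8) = -7*x^5 + 12*x^4 + 3*x^3 + 25*x^2 + 10*x + 8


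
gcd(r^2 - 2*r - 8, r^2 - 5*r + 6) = 1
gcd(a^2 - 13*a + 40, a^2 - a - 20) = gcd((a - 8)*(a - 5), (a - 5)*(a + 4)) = a - 5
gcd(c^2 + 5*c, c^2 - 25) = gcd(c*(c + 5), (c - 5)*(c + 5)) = c + 5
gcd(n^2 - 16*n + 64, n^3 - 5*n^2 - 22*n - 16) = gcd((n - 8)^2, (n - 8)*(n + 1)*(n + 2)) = n - 8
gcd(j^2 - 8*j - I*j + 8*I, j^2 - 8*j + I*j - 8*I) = j - 8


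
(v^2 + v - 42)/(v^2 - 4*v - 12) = (v + 7)/(v + 2)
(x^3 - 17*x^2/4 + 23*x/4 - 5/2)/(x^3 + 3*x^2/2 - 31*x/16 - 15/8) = 4*(x^2 - 3*x + 2)/(4*x^2 + 11*x + 6)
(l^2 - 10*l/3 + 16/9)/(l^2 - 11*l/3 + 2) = (l - 8/3)/(l - 3)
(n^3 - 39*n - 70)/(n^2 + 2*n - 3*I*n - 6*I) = (n^2 - 2*n - 35)/(n - 3*I)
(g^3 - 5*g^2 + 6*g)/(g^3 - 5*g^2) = (g^2 - 5*g + 6)/(g*(g - 5))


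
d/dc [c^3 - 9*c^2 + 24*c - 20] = 3*c^2 - 18*c + 24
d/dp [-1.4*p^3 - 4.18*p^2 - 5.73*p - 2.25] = -4.2*p^2 - 8.36*p - 5.73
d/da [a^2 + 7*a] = 2*a + 7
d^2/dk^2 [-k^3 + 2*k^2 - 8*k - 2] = 4 - 6*k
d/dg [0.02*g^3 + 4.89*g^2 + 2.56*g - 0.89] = 0.06*g^2 + 9.78*g + 2.56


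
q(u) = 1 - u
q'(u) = -1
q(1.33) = -0.33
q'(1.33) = -1.00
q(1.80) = -0.80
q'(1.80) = -1.00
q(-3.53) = 4.53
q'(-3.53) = -1.00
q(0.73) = 0.27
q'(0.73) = -1.00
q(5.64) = -4.64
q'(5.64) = -1.00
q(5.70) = -4.70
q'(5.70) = -1.00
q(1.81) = -0.81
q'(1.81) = -1.00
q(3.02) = -2.02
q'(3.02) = -1.00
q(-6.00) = 7.00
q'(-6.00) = -1.00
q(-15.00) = 16.00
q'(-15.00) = -1.00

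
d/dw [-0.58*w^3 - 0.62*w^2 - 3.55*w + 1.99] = -1.74*w^2 - 1.24*w - 3.55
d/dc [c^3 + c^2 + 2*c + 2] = 3*c^2 + 2*c + 2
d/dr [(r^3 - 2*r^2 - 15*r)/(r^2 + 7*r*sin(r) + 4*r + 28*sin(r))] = (r*(-r^2 + 2*r + 15)*(7*r*cos(r) + 2*r + 7*sin(r) + 28*cos(r) + 4) + (3*r^2 - 4*r - 15)*(r^2 + 7*r*sin(r) + 4*r + 28*sin(r)))/((r + 4)^2*(r + 7*sin(r))^2)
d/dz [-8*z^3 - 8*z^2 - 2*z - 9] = -24*z^2 - 16*z - 2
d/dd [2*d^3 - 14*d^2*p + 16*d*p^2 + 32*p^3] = 6*d^2 - 28*d*p + 16*p^2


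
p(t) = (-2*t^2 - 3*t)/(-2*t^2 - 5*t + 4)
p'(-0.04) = -0.64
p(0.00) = 0.00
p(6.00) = 0.92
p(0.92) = 1.94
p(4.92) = 0.92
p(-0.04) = 0.03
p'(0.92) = -4.44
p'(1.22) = -0.99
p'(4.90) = 0.00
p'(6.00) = 0.00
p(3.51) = 0.92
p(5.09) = 0.92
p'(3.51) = -0.01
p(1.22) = 1.31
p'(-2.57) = 4.19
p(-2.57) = -1.51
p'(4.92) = 0.00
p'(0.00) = -0.75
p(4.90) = 0.92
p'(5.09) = 0.00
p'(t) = (-4*t - 3)/(-2*t^2 - 5*t + 4) + (4*t + 5)*(-2*t^2 - 3*t)/(-2*t^2 - 5*t + 4)^2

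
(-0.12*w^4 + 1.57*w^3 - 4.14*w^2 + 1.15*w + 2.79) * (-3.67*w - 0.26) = 0.4404*w^5 - 5.7307*w^4 + 14.7856*w^3 - 3.1441*w^2 - 10.5383*w - 0.7254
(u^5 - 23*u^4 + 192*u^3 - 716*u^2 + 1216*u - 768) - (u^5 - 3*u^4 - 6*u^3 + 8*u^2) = -20*u^4 + 198*u^3 - 724*u^2 + 1216*u - 768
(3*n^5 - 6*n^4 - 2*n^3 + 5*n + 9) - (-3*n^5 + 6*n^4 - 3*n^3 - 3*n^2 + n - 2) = 6*n^5 - 12*n^4 + n^3 + 3*n^2 + 4*n + 11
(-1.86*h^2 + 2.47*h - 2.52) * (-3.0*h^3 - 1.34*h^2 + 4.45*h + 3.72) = 5.58*h^5 - 4.9176*h^4 - 4.0268*h^3 + 7.4491*h^2 - 2.0256*h - 9.3744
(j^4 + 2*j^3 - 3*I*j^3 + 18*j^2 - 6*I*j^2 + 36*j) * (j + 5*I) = j^5 + 2*j^4 + 2*I*j^4 + 33*j^3 + 4*I*j^3 + 66*j^2 + 90*I*j^2 + 180*I*j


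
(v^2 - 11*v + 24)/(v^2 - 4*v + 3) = (v - 8)/(v - 1)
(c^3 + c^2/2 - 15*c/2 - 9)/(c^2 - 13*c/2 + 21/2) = (2*c^2 + 7*c + 6)/(2*c - 7)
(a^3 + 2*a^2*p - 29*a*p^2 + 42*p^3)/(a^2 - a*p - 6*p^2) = (a^2 + 5*a*p - 14*p^2)/(a + 2*p)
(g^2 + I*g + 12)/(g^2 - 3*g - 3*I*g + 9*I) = (g + 4*I)/(g - 3)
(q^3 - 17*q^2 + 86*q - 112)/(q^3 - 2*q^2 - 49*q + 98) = (q - 8)/(q + 7)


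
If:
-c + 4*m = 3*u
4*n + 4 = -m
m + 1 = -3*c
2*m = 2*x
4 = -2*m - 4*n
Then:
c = -1/3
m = 0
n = -1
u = 1/9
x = 0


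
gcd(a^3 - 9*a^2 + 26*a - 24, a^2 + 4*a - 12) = a - 2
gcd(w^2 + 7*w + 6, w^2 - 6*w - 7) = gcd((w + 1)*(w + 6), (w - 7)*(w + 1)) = w + 1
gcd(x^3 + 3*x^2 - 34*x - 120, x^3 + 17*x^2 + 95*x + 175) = x + 5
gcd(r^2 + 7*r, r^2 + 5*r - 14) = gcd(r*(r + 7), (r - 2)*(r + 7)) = r + 7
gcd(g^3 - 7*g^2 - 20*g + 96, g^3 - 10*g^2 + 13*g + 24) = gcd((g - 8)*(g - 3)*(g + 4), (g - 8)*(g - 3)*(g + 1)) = g^2 - 11*g + 24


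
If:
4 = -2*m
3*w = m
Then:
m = -2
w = -2/3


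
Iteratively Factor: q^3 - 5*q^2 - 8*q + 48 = (q - 4)*(q^2 - q - 12) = (q - 4)^2*(q + 3)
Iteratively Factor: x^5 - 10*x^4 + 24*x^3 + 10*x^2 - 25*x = (x - 1)*(x^4 - 9*x^3 + 15*x^2 + 25*x) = (x - 5)*(x - 1)*(x^3 - 4*x^2 - 5*x) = (x - 5)*(x - 1)*(x + 1)*(x^2 - 5*x) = x*(x - 5)*(x - 1)*(x + 1)*(x - 5)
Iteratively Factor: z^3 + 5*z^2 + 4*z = (z)*(z^2 + 5*z + 4) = z*(z + 1)*(z + 4)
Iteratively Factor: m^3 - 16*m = (m - 4)*(m^2 + 4*m) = (m - 4)*(m + 4)*(m)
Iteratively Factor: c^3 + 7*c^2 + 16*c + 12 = (c + 2)*(c^2 + 5*c + 6) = (c + 2)*(c + 3)*(c + 2)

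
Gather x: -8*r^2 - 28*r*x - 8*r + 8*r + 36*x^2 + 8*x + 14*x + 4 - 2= -8*r^2 + 36*x^2 + x*(22 - 28*r) + 2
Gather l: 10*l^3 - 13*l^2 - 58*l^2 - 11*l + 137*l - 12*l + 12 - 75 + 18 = 10*l^3 - 71*l^2 + 114*l - 45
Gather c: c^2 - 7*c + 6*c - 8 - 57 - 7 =c^2 - c - 72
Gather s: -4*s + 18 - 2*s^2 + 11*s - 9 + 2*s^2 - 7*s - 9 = 0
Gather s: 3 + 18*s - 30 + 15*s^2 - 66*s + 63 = 15*s^2 - 48*s + 36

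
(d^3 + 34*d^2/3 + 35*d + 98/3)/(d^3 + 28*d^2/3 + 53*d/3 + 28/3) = (3*d^2 + 13*d + 14)/(3*d^2 + 7*d + 4)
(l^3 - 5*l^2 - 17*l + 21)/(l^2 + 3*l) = l - 8 + 7/l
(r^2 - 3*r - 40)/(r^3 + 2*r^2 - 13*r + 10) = (r - 8)/(r^2 - 3*r + 2)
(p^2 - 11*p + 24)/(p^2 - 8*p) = (p - 3)/p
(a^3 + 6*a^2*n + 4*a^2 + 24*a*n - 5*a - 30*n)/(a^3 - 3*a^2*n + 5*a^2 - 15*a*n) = (a^2 + 6*a*n - a - 6*n)/(a*(a - 3*n))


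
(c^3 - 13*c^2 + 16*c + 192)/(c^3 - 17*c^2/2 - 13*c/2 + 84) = 2*(c - 8)/(2*c - 7)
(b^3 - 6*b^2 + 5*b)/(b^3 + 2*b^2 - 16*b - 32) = b*(b^2 - 6*b + 5)/(b^3 + 2*b^2 - 16*b - 32)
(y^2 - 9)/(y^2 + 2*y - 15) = (y + 3)/(y + 5)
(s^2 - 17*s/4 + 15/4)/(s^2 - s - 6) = (s - 5/4)/(s + 2)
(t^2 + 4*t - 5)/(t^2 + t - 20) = (t - 1)/(t - 4)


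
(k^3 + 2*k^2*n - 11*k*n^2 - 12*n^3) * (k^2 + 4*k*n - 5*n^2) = k^5 + 6*k^4*n - 8*k^3*n^2 - 66*k^2*n^3 + 7*k*n^4 + 60*n^5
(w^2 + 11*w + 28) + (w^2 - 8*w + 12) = 2*w^2 + 3*w + 40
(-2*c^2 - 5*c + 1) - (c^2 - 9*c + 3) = -3*c^2 + 4*c - 2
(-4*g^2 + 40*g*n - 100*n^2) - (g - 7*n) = -4*g^2 + 40*g*n - g - 100*n^2 + 7*n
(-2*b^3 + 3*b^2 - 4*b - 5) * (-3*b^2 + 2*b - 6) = 6*b^5 - 13*b^4 + 30*b^3 - 11*b^2 + 14*b + 30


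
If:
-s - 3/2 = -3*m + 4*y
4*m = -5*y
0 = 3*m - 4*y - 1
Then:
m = 5/31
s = -1/2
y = -4/31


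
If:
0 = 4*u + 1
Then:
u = -1/4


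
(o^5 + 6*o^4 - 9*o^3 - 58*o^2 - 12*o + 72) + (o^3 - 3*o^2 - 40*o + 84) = o^5 + 6*o^4 - 8*o^3 - 61*o^2 - 52*o + 156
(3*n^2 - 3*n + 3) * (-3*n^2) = -9*n^4 + 9*n^3 - 9*n^2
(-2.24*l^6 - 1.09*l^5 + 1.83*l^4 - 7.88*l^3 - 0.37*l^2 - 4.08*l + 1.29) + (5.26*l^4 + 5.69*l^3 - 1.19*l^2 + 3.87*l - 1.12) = -2.24*l^6 - 1.09*l^5 + 7.09*l^4 - 2.19*l^3 - 1.56*l^2 - 0.21*l + 0.17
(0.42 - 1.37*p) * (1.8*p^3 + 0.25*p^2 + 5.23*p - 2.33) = -2.466*p^4 + 0.4135*p^3 - 7.0601*p^2 + 5.3887*p - 0.9786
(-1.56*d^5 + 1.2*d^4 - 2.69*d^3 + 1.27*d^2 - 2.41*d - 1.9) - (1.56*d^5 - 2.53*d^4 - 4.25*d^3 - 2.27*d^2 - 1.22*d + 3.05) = -3.12*d^5 + 3.73*d^4 + 1.56*d^3 + 3.54*d^2 - 1.19*d - 4.95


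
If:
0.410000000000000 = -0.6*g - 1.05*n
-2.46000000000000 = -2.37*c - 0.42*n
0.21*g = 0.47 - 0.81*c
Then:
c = 0.96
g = -1.46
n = 0.44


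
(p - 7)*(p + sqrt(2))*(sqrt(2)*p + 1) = sqrt(2)*p^3 - 7*sqrt(2)*p^2 + 3*p^2 - 21*p + sqrt(2)*p - 7*sqrt(2)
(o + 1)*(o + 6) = o^2 + 7*o + 6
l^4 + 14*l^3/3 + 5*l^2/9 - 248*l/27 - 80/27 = (l - 4/3)*(l + 1/3)*(l + 5/3)*(l + 4)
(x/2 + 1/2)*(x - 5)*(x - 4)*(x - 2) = x^4/2 - 5*x^3 + 27*x^2/2 - x - 20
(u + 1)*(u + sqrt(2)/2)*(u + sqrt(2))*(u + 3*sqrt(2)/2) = u^4 + u^3 + 3*sqrt(2)*u^3 + 3*sqrt(2)*u^2 + 11*u^2/2 + 3*sqrt(2)*u/2 + 11*u/2 + 3*sqrt(2)/2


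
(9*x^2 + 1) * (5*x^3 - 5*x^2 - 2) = 45*x^5 - 45*x^4 + 5*x^3 - 23*x^2 - 2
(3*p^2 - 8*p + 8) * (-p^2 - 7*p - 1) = -3*p^4 - 13*p^3 + 45*p^2 - 48*p - 8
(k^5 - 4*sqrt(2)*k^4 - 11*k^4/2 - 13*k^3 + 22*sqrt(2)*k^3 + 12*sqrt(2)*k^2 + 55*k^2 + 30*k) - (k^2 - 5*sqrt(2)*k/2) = k^5 - 4*sqrt(2)*k^4 - 11*k^4/2 - 13*k^3 + 22*sqrt(2)*k^3 + 12*sqrt(2)*k^2 + 54*k^2 + 5*sqrt(2)*k/2 + 30*k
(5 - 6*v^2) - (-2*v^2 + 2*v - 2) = -4*v^2 - 2*v + 7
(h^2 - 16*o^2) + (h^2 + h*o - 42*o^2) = 2*h^2 + h*o - 58*o^2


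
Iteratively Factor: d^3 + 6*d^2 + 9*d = (d + 3)*(d^2 + 3*d) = (d + 3)^2*(d)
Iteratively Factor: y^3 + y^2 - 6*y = (y)*(y^2 + y - 6) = y*(y + 3)*(y - 2)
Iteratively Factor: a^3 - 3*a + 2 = (a + 2)*(a^2 - 2*a + 1) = (a - 1)*(a + 2)*(a - 1)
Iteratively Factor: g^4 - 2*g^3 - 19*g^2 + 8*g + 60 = (g - 2)*(g^3 - 19*g - 30) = (g - 2)*(g + 3)*(g^2 - 3*g - 10) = (g - 2)*(g + 2)*(g + 3)*(g - 5)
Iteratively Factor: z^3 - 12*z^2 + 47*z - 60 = (z - 4)*(z^2 - 8*z + 15) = (z - 4)*(z - 3)*(z - 5)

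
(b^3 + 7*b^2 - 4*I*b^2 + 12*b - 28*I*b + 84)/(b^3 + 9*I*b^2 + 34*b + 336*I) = (b^2 + b*(7 + 2*I) + 14*I)/(b^2 + 15*I*b - 56)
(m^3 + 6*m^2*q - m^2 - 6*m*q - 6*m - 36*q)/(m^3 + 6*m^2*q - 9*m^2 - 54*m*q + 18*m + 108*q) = (m + 2)/(m - 6)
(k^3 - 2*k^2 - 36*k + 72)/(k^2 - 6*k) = k + 4 - 12/k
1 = 1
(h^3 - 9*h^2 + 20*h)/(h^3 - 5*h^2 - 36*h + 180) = h*(h - 4)/(h^2 - 36)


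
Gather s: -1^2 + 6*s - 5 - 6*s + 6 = 0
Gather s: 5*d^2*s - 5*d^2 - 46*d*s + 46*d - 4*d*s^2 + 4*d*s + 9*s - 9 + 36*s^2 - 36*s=-5*d^2 + 46*d + s^2*(36 - 4*d) + s*(5*d^2 - 42*d - 27) - 9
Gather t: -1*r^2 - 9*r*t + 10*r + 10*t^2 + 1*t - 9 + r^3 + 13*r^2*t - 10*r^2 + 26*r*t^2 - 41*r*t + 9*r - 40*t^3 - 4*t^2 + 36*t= r^3 - 11*r^2 + 19*r - 40*t^3 + t^2*(26*r + 6) + t*(13*r^2 - 50*r + 37) - 9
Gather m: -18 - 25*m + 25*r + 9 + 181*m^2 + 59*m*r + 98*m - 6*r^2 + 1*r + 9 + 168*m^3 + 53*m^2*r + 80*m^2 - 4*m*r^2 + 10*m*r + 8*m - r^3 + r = 168*m^3 + m^2*(53*r + 261) + m*(-4*r^2 + 69*r + 81) - r^3 - 6*r^2 + 27*r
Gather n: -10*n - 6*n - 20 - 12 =-16*n - 32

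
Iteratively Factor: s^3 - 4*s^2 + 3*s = (s)*(s^2 - 4*s + 3) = s*(s - 1)*(s - 3)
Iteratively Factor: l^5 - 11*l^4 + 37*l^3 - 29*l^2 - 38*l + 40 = (l - 4)*(l^4 - 7*l^3 + 9*l^2 + 7*l - 10) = (l - 4)*(l - 2)*(l^3 - 5*l^2 - l + 5) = (l - 4)*(l - 2)*(l - 1)*(l^2 - 4*l - 5) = (l - 4)*(l - 2)*(l - 1)*(l + 1)*(l - 5)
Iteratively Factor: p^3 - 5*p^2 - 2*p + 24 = (p + 2)*(p^2 - 7*p + 12) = (p - 3)*(p + 2)*(p - 4)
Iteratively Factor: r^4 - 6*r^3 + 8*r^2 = (r)*(r^3 - 6*r^2 + 8*r) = r*(r - 4)*(r^2 - 2*r) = r^2*(r - 4)*(r - 2)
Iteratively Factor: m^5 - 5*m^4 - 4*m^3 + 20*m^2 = (m - 2)*(m^4 - 3*m^3 - 10*m^2) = (m - 5)*(m - 2)*(m^3 + 2*m^2) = m*(m - 5)*(m - 2)*(m^2 + 2*m) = m^2*(m - 5)*(m - 2)*(m + 2)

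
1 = 1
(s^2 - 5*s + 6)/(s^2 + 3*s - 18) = (s - 2)/(s + 6)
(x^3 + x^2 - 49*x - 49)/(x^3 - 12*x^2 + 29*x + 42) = (x + 7)/(x - 6)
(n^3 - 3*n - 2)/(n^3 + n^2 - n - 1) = (n - 2)/(n - 1)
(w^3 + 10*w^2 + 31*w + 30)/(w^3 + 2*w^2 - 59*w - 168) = (w^2 + 7*w + 10)/(w^2 - w - 56)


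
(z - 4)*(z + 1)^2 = z^3 - 2*z^2 - 7*z - 4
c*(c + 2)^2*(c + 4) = c^4 + 8*c^3 + 20*c^2 + 16*c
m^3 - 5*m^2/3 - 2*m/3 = m*(m - 2)*(m + 1/3)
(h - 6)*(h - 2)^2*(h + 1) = h^4 - 9*h^3 + 18*h^2 + 4*h - 24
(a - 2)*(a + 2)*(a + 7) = a^3 + 7*a^2 - 4*a - 28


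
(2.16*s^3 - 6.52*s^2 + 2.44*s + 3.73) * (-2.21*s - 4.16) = -4.7736*s^4 + 5.4236*s^3 + 21.7308*s^2 - 18.3937*s - 15.5168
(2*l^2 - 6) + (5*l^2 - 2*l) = 7*l^2 - 2*l - 6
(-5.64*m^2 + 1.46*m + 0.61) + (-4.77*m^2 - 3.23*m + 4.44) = -10.41*m^2 - 1.77*m + 5.05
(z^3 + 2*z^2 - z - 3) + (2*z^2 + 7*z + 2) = z^3 + 4*z^2 + 6*z - 1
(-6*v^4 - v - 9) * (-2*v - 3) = 12*v^5 + 18*v^4 + 2*v^2 + 21*v + 27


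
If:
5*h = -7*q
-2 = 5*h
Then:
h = -2/5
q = 2/7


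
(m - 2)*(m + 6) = m^2 + 4*m - 12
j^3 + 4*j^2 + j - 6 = (j - 1)*(j + 2)*(j + 3)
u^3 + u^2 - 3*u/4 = u*(u - 1/2)*(u + 3/2)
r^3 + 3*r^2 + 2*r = r*(r + 1)*(r + 2)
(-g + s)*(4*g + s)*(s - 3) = -4*g^2*s + 12*g^2 + 3*g*s^2 - 9*g*s + s^3 - 3*s^2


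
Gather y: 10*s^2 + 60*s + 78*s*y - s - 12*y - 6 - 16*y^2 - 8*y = 10*s^2 + 59*s - 16*y^2 + y*(78*s - 20) - 6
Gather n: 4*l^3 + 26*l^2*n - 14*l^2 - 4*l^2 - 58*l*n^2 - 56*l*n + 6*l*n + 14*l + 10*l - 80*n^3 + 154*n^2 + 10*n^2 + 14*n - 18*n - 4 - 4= 4*l^3 - 18*l^2 + 24*l - 80*n^3 + n^2*(164 - 58*l) + n*(26*l^2 - 50*l - 4) - 8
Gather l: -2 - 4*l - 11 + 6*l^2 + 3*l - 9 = 6*l^2 - l - 22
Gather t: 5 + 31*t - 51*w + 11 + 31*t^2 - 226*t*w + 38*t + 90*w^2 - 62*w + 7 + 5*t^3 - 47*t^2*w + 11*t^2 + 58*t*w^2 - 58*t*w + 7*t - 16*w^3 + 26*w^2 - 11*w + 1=5*t^3 + t^2*(42 - 47*w) + t*(58*w^2 - 284*w + 76) - 16*w^3 + 116*w^2 - 124*w + 24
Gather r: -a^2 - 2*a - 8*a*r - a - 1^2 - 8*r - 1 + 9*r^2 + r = -a^2 - 3*a + 9*r^2 + r*(-8*a - 7) - 2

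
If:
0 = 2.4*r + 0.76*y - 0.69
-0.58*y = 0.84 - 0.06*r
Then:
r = 0.72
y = -1.37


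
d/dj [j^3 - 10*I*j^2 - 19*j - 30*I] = 3*j^2 - 20*I*j - 19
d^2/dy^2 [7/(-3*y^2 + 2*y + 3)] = 14*(-9*y^2 + 6*y + 4*(3*y - 1)^2 + 9)/(-3*y^2 + 2*y + 3)^3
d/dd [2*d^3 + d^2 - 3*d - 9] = 6*d^2 + 2*d - 3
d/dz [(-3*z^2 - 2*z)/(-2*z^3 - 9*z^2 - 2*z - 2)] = 2*(-3*z^4 - 4*z^3 - 6*z^2 + 6*z + 2)/(4*z^6 + 36*z^5 + 89*z^4 + 44*z^3 + 40*z^2 + 8*z + 4)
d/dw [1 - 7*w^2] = -14*w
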